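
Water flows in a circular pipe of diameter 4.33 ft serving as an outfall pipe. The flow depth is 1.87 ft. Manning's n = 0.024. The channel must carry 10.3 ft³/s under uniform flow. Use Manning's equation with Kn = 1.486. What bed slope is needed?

S = 0.000766

For a circular section of diameter D = 4.33 ft at depth y = 1.87 ft, the central angle is θ = 2 arccos(1 − 2y/D) = 2.868 rad. Then A = (D²/8)(θ − sin θ) = 6.089 ft² and P = Dθ/2 = 6.21 ft.
Hydraulic radius R = A/P = 6.089/6.21 = 0.9806 ft.
From Manning's equation, S = [nQ / (1.486 A R^(2/3))]² = [0.024 × 10.3 / (1.486 × 6.089 × 0.9806^(2/3))]² = 0.000766.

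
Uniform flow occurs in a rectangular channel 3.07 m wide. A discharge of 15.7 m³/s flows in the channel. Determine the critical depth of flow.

y_c = 1.39 m

For a rectangular channel, critical depth y_c = (q²/g)^(1/3) where q = Q/b = 15.7/3.07 = 5.114 m²/s.
So y_c = (5.114²/9.81)^(1/3) = 1.39 m.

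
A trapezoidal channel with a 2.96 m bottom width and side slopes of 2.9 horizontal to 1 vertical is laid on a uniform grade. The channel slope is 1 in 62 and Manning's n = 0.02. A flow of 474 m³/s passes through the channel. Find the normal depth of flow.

y_n = 3.6 m

Manning's equation rearranged: A R^(2/3) = nQ / (1·√S) = 0.02 × 474 / (√0.01613) = 74.65.
At y = 4.18 m: A R^(2/3) = 106.8 — too large.
At y = 3.06 m: A R^(2/3) = 50.89 — too small.
At y = 3.6 m: A R^(2/3) = 74.68 — ≈ 74.65.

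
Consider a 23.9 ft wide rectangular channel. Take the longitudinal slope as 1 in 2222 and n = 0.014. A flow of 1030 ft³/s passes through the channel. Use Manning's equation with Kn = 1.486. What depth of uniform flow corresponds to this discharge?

y_n = 7.08 ft

Manning's equation rearranged: A R^(2/3) = nQ / (1.486·√S) = 0.014 × 1030 / (1.486 × √0.00045) = 457.4.
Trying y = 7.81 ft: A R^(2/3) = 525.5 — high.
Trying y = 5.18 ft: A R^(2/3) = 291.5 — low.
Trying y = 7.08 ft: A R^(2/3) = 457.5 — ≈ 457.4.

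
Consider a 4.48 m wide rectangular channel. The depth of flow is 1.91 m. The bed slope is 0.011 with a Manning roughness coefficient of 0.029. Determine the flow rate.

Flow area A = b·y = 4.48 × 1.91 = 8.557 m². Wetted perimeter P = b + 2y = 4.48 + 2×1.91 = 8.3 m.
Hydraulic radius R = A/P = 8.557/8.3 = 1.031 m.
Manning's equation: Q = (1/n) A R^(2/3) S^(1/2) = (1/0.029) × 8.557 × 1.031^(2/3) × 0.011^(1/2) = 31.6 m³/s.

Q = 31.6 m³/s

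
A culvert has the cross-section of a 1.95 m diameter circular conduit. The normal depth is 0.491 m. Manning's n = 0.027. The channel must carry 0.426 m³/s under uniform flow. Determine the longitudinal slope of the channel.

S = 0.002

For a circular section of diameter D = 1.95 m at depth y = 0.491 m, the central angle is θ = 2 arccos(1 − 2y/D) = 2.103 rad. Then A = (D²/8)(θ − sin θ) = 0.5898 m² and P = Dθ/2 = 2.05 m.
Hydraulic radius R = A/P = 0.5898/2.05 = 0.2877 m.
From Manning's equation, S = [nQ / (1 A R^(2/3))]² = [0.027 × 0.426 / (1 × 0.5898 × 0.2877^(2/3))]² = 0.002.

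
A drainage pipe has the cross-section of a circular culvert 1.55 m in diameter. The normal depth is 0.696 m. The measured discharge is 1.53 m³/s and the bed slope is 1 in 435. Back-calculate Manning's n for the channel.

For a circular section of diameter D = 1.55 m at depth y = 0.696 m, the central angle is θ = 2 arccos(1 − 2y/D) = 2.937 rad. Then A = (D²/8)(θ − sin θ) = 0.8212 m² and P = Dθ/2 = 2.276 m.
Hydraulic radius R = A/P = 0.8212/2.276 = 0.3607 m.
Rearranging Manning's equation: n = (1/Q) A R^(2/3) S^(1/2) = (1/1.53) × 0.8212 × 0.3607^(2/3) × √0.002299 = 0.013.

n = 0.013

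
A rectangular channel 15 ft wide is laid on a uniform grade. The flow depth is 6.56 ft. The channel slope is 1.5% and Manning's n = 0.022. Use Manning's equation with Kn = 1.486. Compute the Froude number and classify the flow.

Flow area A = b·y = 15 × 6.56 = 98.4 ft². Wetted perimeter P = b + 2y = 15 + 2×6.56 = 28.12 ft.
Hydraulic radius R = A/P = 98.4/28.12 = 3.499 ft.
V = (1.486/n) R^(2/3) √S = (1.486/0.022) × 3.499^(2/3) × √0.015 = 19.07 ft/s. Hydraulic depth D_h = A/T = 98.4/15 = 6.56 ft.
Froude number Fr = V/√(g·D_h) = 19.07/√(32.2×6.56) = 1.31, which is greater than 1, so the flow is supercritical.

supercritical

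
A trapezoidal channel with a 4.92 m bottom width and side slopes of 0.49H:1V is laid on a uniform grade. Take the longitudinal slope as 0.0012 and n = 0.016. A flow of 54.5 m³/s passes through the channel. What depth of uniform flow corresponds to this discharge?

y_n = 2.89 m

Manning's equation rearranged: A R^(2/3) = nQ / (1·√S) = 0.016 × 54.5 / (√0.0012) = 25.17.
At y = 2.56 m: A R^(2/3) = 20.6 — too small.
At y = 2.89 m: A R^(2/3) = 25.18 — ≈ 25.17.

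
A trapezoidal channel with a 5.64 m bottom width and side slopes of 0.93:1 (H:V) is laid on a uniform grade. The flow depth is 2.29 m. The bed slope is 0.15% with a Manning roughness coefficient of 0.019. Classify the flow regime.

subcritical

With bottom width b = 5.64 m and side slope z = 0.93: A = (b + zy)y = (5.64 + 0.93×2.29)×2.29 = 17.79 m²; P = b + 2y√(1+z²) = 5.64 + 2×2.29×1.366 = 11.89 m.
Hydraulic radius R = A/P = 17.79/11.89 = 1.496 m.
V = (1/n) R^(2/3) √S = (1/0.019) × 1.496^(2/3) × √0.0015 = 2.666 m/s. Hydraulic depth D_h = A/T = 17.79/9.899 = 1.797 m.
Froude number Fr = V/√(g·D_h) = 2.666/√(9.81×1.797) = 0.635, which is less than 1, so the flow is subcritical.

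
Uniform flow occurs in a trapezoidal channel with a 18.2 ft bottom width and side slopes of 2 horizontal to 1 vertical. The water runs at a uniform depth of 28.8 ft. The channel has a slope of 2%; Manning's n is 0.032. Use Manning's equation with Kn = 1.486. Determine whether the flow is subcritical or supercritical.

supercritical

With bottom width b = 18.2 ft and side slope z = 2: A = (b + zy)y = (18.2 + 2×28.8)×28.8 = 2183 ft²; P = b + 2y√(1+z²) = 18.2 + 2×28.8×2.236 = 147 ft.
Hydraulic radius R = A/P = 2183/147 = 14.85 ft.
V = (1.486/n) R^(2/3) √S = (1.486/0.032) × 14.85^(2/3) × √0.02 = 39.68 ft/s. Hydraulic depth D_h = A/T = 2183/133.4 = 16.36 ft.
Froude number Fr = V/√(g·D_h) = 39.68/√(32.2×16.36) = 1.73, which is greater than 1, so the flow is supercritical.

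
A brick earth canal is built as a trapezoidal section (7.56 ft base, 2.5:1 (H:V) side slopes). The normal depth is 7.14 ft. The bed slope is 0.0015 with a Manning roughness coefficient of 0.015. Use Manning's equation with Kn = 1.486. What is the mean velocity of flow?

With bottom width b = 7.56 ft and side slope z = 2.5: A = (b + zy)y = (7.56 + 2.5×7.14)×7.14 = 181.4 ft²; P = b + 2y√(1+z²) = 7.56 + 2×7.14×2.693 = 46.01 ft.
Hydraulic radius R = A/P = 181.4/46.01 = 3.943 ft.
From Manning's equation, V = (1.486/n) R^(2/3) S^(1/2) = (1.486/0.015) × 3.943^(2/3) × 0.0015^(1/2) = 9.58 ft/s.

V = 9.58 ft/s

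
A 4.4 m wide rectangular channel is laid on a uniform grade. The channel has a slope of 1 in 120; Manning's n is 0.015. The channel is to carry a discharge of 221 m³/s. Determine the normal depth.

Manning's equation rearranged: A R^(2/3) = nQ / (1·√S) = 0.015 × 221 / (√0.008333) = 36.31.
Trying y = 7.34 m: A R^(2/3) = 45.87 — too large.
Trying y = 4.75 m: A R^(2/3) = 27.43 — too small.
Trying y = 6.01 m: A R^(2/3) = 36.33 — matches.

y_n = 6.01 m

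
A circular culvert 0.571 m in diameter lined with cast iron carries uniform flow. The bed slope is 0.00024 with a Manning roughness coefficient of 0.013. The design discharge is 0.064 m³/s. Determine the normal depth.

Manning's equation rearranged: A R^(2/3) = nQ / (1·√S) = 0.013 × 0.064 / (√0.00024) = 0.05371.
Trying y = 0.478 m: A R^(2/3) = 0.07122 — over.
Trying y = 0.287 m: A R^(2/3) = 0.03528 — short.
Trying y = 0.375 m: A R^(2/3) = 0.05369 — close enough.

y_n = 0.375 m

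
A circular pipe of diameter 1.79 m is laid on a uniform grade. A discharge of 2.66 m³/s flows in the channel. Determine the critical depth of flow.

y_c = 0.799 m

At critical depth, Q² T / (g A³) = 1, i.e. A³/T = Q²/g = 2.66²/9.81 = 0.7213.
Try y = 0.973 m: A³/T = 1.531 — too large.
Try y = 0.672 m: A³/T = 0.3711 — too small.
Try y = 0.799 m: A³/T = 0.7212 — ≈ 0.7213.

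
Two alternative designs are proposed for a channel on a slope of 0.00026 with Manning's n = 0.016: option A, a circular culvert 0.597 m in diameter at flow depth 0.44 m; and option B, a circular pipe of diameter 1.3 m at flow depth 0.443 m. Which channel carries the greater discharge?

channel B

Channel A: For a circular section of diameter D = 0.597 m at depth y = 0.44 m, the central angle is θ = 2 arccos(1 − 2y/D) = 4.129 rad. Then A = (D²/8)(θ − sin θ) = 0.2212 m² and P = Dθ/2 = 1.233 m. Hydraulic radius R = A/P = 0.2212/1.233 = 0.1794 m. Q_A = (1/0.016)·0.2212·0.1794^(2/3)·√0.00026 = 0.0709 m³/s.
Channel B: For a circular section of diameter D = 1.3 m at depth y = 0.443 m, the central angle is θ = 2 arccos(1 − 2y/D) = 2.493 rad. Then A = (D²/8)(θ − sin θ) = 0.3992 m² and P = Dθ/2 = 1.621 m. Hydraulic radius R = A/P = 0.3992/1.621 = 0.2463 m. Q_B = (1/0.016)·0.3992·0.2463^(2/3)·√0.00026 = 0.1581 m³/s.
Q_A = 0.0709 m³/s vs Q_B = 0.1581 m³/s, so channel B carries more.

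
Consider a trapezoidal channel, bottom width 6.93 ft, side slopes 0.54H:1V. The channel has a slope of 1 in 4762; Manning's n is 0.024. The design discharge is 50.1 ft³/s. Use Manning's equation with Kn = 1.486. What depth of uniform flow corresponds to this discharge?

Manning's equation rearranged: A R^(2/3) = nQ / (1.486·√S) = 0.024 × 50.1 / (1.486 × √0.00021) = 55.84.
Try y = 2.59 ft: A R^(2/3) = 30.52 — short.
Try y = 3.73 ft: A R^(2/3) = 55.84 — matches.

y_n = 3.73 ft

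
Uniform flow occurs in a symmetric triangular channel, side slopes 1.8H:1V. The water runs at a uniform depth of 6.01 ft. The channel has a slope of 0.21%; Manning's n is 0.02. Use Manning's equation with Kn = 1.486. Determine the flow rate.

Q = 421 ft³/s

For a triangular section with side slope z = 1.8: A = zy² = 1.8×6.01² = 65.02 ft²; P = 2y√(1+z²) = 2×6.01×2.059 = 24.75 ft.
Hydraulic radius R = A/P = 65.02/24.75 = 2.627 ft.
Manning's equation: Q = (1.486/n) A R^(2/3) S^(1/2) = (1.486/0.02) × 65.02 × 2.627^(2/3) × 0.0021^(1/2) = 421 ft³/s.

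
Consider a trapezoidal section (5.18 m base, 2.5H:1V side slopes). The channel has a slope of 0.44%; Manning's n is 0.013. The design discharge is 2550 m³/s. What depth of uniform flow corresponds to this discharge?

Manning's equation rearranged: A R^(2/3) = nQ / (1·√S) = 0.013 × 2550 / (√0.0044) = 499.8.
At y = 5.9 m: A R^(2/3) = 254.4 — short.
At y = 7.85 m: A R^(2/3) = 499.1 — ≈ 499.8.

y_n = 7.85 m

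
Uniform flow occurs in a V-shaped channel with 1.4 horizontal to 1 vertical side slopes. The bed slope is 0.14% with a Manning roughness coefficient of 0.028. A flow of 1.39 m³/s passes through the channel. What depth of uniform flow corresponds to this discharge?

Manning's equation rearranged: A R^(2/3) = nQ / (1·√S) = 0.028 × 1.39 / (√0.0014) = 1.04.
Try y = 1.25 m: A R^(2/3) = 1.394 — high.
Try y = 0.919 m: A R^(2/3) = 0.6137 — low.
Try y = 1.12 m: A R^(2/3) = 1.04 — close enough.

y_n = 1.12 m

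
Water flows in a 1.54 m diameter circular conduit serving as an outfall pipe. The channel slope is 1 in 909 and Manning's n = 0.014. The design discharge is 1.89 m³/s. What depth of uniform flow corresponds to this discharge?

Manning's equation rearranged: A R^(2/3) = nQ / (1·√S) = 0.014 × 1.89 / (√0.0011) = 0.7978.
Try y = 0.782 m: A R^(2/3) = 0.5059 — too small.
Try y = 1.29 m: A R^(2/3) = 1.004 — too large.
Try y = 1.05 m: A R^(2/3) = 0.7969 — close enough.

y_n = 1.05 m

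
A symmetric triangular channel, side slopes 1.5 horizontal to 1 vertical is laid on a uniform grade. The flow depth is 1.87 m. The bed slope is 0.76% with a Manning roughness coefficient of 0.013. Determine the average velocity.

V = 5.67 m/s

For a triangular section with side slope z = 1.5: A = zy² = 1.5×1.87² = 5.245 m²; P = 2y√(1+z²) = 2×1.87×1.803 = 6.742 m.
Hydraulic radius R = A/P = 5.245/6.742 = 0.778 m.
From Manning's equation, V = (1/n) R^(2/3) S^(1/2) = (1/0.013) × 0.778^(2/3) × 0.0076^(1/2) = 5.67 m/s.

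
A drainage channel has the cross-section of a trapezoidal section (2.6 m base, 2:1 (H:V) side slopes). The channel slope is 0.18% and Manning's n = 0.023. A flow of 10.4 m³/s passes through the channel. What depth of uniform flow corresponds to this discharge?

y_n = 1.28 m

Manning's equation rearranged: A R^(2/3) = nQ / (1·√S) = 0.023 × 10.4 / (√0.0018) = 5.638.
Try y = 0.894 m: A R^(2/3) = 2.774 — low.
Try y = 1.58 m: A R^(2/3) = 8.742 — high.
Try y = 1.28 m: A R^(2/3) = 5.661 — matches.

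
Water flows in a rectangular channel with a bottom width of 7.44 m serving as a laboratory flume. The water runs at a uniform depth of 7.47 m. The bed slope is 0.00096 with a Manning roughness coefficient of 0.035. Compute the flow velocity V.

V = 1.62 m/s

Flow area A = b·y = 7.44 × 7.47 = 55.58 m². Wetted perimeter P = b + 2y = 7.44 + 2×7.47 = 22.38 m.
Hydraulic radius R = A/P = 55.58/22.38 = 2.483 m.
From Manning's equation, V = (1/n) R^(2/3) S^(1/2) = (1/0.035) × 2.483^(2/3) × 0.00096^(1/2) = 1.62 m/s.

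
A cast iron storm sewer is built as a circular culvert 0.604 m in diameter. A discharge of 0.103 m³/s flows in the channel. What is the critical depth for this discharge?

At critical depth, Q² T / (g A³) = 1, i.e. A³/T = Q²/g = 0.103²/9.81 = 0.001081.
At y = 0.161 m: A³/T = 0.0004313 — low.
At y = 0.204 m: A³/T = 0.00108 — ≈ 0.001081.

y_c = 0.204 m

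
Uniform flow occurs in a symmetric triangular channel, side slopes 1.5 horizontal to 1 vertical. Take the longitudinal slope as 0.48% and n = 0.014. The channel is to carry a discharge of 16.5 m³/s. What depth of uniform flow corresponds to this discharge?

Manning's equation rearranged: A R^(2/3) = nQ / (1·√S) = 0.014 × 16.5 / (√0.0048) = 3.334.
Trying y = 1.4 m: A R^(2/3) = 2.05 — short.
Trying y = 1.68 m: A R^(2/3) = 3.334 — matches.

y_n = 1.68 m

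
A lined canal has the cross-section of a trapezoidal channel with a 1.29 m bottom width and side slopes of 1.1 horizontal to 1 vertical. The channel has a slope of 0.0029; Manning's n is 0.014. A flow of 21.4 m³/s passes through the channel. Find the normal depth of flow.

y_n = 1.82 m

Manning's equation rearranged: A R^(2/3) = nQ / (1·√S) = 0.014 × 21.4 / (√0.0029) = 5.563.
Try y = 2.02 m: A R^(2/3) = 6.963 — too large.
Try y = 1.31 m: A R^(2/3) = 2.794 — too small.
Try y = 1.82 m: A R^(2/3) = 5.561 — ≈ 5.563.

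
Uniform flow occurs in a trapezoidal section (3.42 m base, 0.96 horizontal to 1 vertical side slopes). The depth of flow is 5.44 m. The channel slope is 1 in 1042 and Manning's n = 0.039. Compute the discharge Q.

Q = 69.5 m³/s

With bottom width b = 3.42 m and side slope z = 0.96: A = (b + zy)y = (3.42 + 0.96×5.44)×5.44 = 47.01 m²; P = b + 2y√(1+z²) = 3.42 + 2×5.44×1.386 = 18.5 m.
Hydraulic radius R = A/P = 47.01/18.5 = 2.541 m.
Manning's equation: Q = (1/n) A R^(2/3) S^(1/2) = (1/0.039) × 47.01 × 2.541^(2/3) × 0.0009597^(1/2) = 69.5 m³/s.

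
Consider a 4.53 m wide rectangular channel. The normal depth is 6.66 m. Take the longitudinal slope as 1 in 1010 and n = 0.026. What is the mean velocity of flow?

Flow area A = b·y = 4.53 × 6.66 = 30.17 m². Wetted perimeter P = b + 2y = 4.53 + 2×6.66 = 17.85 m.
Hydraulic radius R = A/P = 30.17/17.85 = 1.69 m.
From Manning's equation, V = (1/n) R^(2/3) S^(1/2) = (1/0.026) × 1.69^(2/3) × 0.0009901^(1/2) = 1.72 m/s.

V = 1.72 m/s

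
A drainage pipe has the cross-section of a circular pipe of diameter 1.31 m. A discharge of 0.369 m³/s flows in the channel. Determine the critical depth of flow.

y_c = 0.315 m

At critical depth, Q² T / (g A³) = 1, i.e. A³/T = Q²/g = 0.369²/9.81 = 0.01388.
Try y = 0.401 m: A³/T = 0.03542 — high.
Try y = 0.245 m: A³/T = 0.005184 — low.
Try y = 0.315 m: A³/T = 0.01386 — ≈ 0.01388.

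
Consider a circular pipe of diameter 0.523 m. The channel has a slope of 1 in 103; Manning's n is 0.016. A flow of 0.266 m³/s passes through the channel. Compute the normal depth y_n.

Manning's equation rearranged: A R^(2/3) = nQ / (1·√S) = 0.016 × 0.266 / (√0.009709) = 0.04319.
Try y = 0.296 m: A R^(2/3) = 0.03394 — low.
Try y = 0.348 m: A R^(2/3) = 0.04327 — close enough.

y_n = 0.348 m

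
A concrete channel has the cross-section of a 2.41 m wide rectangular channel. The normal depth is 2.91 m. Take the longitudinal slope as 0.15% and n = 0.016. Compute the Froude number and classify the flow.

Flow area A = b·y = 2.41 × 2.91 = 7.013 m². Wetted perimeter P = b + 2y = 2.41 + 2×2.91 = 8.23 m.
Hydraulic radius R = A/P = 7.013/8.23 = 0.8521 m.
V = (1/n) R^(2/3) √S = (1/0.016) × 0.8521^(2/3) × √0.0015 = 2.176 m/s. Hydraulic depth D_h = A/T = 7.013/2.41 = 2.91 m.
Froude number Fr = V/√(g·D_h) = 2.176/√(9.81×2.91) = 0.407, which is less than 1, so the flow is subcritical.

subcritical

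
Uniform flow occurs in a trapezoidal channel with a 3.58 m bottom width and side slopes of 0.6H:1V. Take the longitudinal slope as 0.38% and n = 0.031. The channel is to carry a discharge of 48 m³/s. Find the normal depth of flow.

Manning's equation rearranged: A R^(2/3) = nQ / (1·√S) = 0.031 × 48 / (√0.0038) = 24.14.
At y = 3.63 m: A R^(2/3) = 30.18 — over.
At y = 2.58 m: A R^(2/3) = 16.39 — short.
At y = 3.21 m: A R^(2/3) = 24.15 — close enough.

y_n = 3.21 m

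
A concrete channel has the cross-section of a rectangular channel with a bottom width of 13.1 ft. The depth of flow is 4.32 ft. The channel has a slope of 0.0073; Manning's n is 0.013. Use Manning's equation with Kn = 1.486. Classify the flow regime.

Flow area A = b·y = 13.1 × 4.32 = 56.59 ft². Wetted perimeter P = b + 2y = 13.1 + 2×4.32 = 21.74 ft.
Hydraulic radius R = A/P = 56.59/21.74 = 2.603 ft.
V = (1.486/n) R^(2/3) √S = (1.486/0.013) × 2.603^(2/3) × √0.0073 = 18.48 ft/s. Hydraulic depth D_h = A/T = 56.59/13.1 = 4.32 ft.
Froude number Fr = V/√(g·D_h) = 18.48/√(32.2×4.32) = 1.57, which is greater than 1, so the flow is supercritical.

supercritical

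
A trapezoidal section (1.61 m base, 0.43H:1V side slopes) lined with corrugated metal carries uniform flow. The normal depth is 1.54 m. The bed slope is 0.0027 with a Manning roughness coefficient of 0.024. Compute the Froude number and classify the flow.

subcritical

With bottom width b = 1.61 m and side slope z = 0.43: A = (b + zy)y = (1.61 + 0.43×1.54)×1.54 = 3.499 m²; P = b + 2y√(1+z²) = 1.61 + 2×1.54×1.089 = 4.963 m.
Hydraulic radius R = A/P = 3.499/4.963 = 0.7051 m.
V = (1/n) R^(2/3) √S = (1/0.024) × 0.7051^(2/3) × √0.0027 = 1.715 m/s. Hydraulic depth D_h = A/T = 3.499/2.934 = 1.192 m.
Froude number Fr = V/√(g·D_h) = 1.715/√(9.81×1.192) = 0.501, which is less than 1, so the flow is subcritical.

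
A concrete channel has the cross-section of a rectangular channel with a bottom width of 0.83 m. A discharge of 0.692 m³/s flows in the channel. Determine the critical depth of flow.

For a rectangular channel, critical depth y_c = (q²/g)^(1/3) where q = Q/b = 0.692/0.83 = 0.8337 m²/s.
So y_c = (0.8337²/9.81)^(1/3) = 0.414 m.

y_c = 0.414 m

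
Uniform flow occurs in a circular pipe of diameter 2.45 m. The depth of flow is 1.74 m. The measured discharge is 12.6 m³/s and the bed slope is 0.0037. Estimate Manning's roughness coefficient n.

For a circular section of diameter D = 2.45 m at depth y = 1.74 m, the central angle is θ = 2 arccos(1 − 2y/D) = 4.009 rad. Then A = (D²/8)(θ − sin θ) = 3.581 m² and P = Dθ/2 = 4.911 m.
Hydraulic radius R = A/P = 3.581/4.911 = 0.729 m.
Rearranging Manning's equation: n = (1/Q) A R^(2/3) S^(1/2) = (1/12.6) × 3.581 × 0.729^(2/3) × √0.0037 = 0.014.

n = 0.014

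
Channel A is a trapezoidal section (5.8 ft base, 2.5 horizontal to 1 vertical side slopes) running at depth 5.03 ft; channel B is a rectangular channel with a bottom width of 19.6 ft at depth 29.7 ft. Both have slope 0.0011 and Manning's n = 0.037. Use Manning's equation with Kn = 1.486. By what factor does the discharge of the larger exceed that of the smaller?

Channel A: With bottom width b = 5.8 ft and side slope z = 2.5: A = (b + zy)y = (5.8 + 2.5×5.03)×5.03 = 92.43 ft²; P = b + 2y√(1+z²) = 5.8 + 2×5.03×2.693 = 32.89 ft. Hydraulic radius R = A/P = 92.43/32.89 = 2.81 ft. Q_A = (1.486/0.037)·92.43·2.81^(2/3)·√0.0011 = 245.2 ft³/s.
Channel B: Flow area A = b·y = 19.6 × 29.7 = 582.1 ft². Wetted perimeter P = b + 2y = 19.6 + 2×29.7 = 79 ft. Hydraulic radius R = A/P = 582.1/79 = 7.369 ft. Q_B = (1.486/0.037)·582.1·7.369^(2/3)·√0.0011 = 2936 ft³/s.
The larger discharge is 2936 ft³/s and the smaller is 245.2 ft³/s; the ratio is 12.

12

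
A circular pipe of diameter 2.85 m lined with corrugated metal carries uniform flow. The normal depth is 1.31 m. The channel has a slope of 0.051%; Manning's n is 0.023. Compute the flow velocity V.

For a circular section of diameter D = 2.85 m at depth y = 1.31 m, the central angle is θ = 2 arccos(1 − 2y/D) = 2.98 rad. Then A = (D²/8)(θ − sin θ) = 2.862 m² and P = Dθ/2 = 4.247 m.
Hydraulic radius R = A/P = 2.862/4.247 = 0.674 m.
From Manning's equation, V = (1/n) R^(2/3) S^(1/2) = (1/0.023) × 0.674^(2/3) × 0.00051^(1/2) = 0.755 m/s.

V = 0.755 m/s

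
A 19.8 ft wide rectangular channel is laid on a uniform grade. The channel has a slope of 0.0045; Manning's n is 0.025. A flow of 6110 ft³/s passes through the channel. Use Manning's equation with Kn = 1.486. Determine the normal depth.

y_n = 21.6 ft

Manning's equation rearranged: A R^(2/3) = nQ / (1.486·√S) = 0.025 × 6110 / (1.486 × √0.0045) = 1532.
At y = 16 ft: A R^(2/3) = 1059 — short.
At y = 25.2 ft: A R^(2/3) = 1845 — over.
At y = 21.6 ft: A R^(2/3) = 1533 — ≈ 1532.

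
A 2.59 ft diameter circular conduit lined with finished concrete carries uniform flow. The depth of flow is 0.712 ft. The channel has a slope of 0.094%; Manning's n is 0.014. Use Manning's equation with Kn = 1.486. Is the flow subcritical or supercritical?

subcritical

For a circular section of diameter D = 2.59 ft at depth y = 0.712 ft, the central angle is θ = 2 arccos(1 − 2y/D) = 2.208 rad. Then A = (D²/8)(θ − sin θ) = 1.177 ft² and P = Dθ/2 = 2.859 ft.
Hydraulic radius R = A/P = 1.177/2.859 = 0.4117 ft.
V = (1.486/n) R^(2/3) √S = (1.486/0.014) × 0.4117^(2/3) × √0.00094 = 1.801 ft/s. Hydraulic depth D_h = A/T = 1.177/2.313 = 0.5089 ft.
Froude number Fr = V/√(g·D_h) = 1.801/√(32.2×0.5089) = 0.445, which is less than 1, so the flow is subcritical.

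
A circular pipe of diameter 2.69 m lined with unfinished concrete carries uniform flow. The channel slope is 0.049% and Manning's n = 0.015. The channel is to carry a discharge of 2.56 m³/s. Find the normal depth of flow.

y_n = 1.18 m

Manning's equation rearranged: A R^(2/3) = nQ / (1·√S) = 0.015 × 2.56 / (√0.00049) = 1.735.
Try y = 0.805 m: A R^(2/3) = 0.8502 — low.
Try y = 1.33 m: A R^(2/3) = 2.14 — high.
Try y = 1.18 m: A R^(2/3) = 1.737 — close enough.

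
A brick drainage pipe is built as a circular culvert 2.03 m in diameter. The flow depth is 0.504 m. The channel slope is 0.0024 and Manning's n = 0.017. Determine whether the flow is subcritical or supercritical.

For a circular section of diameter D = 2.03 m at depth y = 0.504 m, the central angle is θ = 2 arccos(1 − 2y/D) = 2.086 rad. Then A = (D²/8)(θ − sin θ) = 0.6266 m² and P = Dθ/2 = 2.118 m.
Hydraulic radius R = A/P = 0.6266/2.118 = 0.2959 m.
V = (1/n) R^(2/3) √S = (1/0.017) × 0.2959^(2/3) × √0.0024 = 1.28 m/s. Hydraulic depth D_h = A/T = 0.6266/1.754 = 0.3572 m.
Froude number Fr = V/√(g·D_h) = 1.28/√(9.81×0.3572) = 0.684, which is less than 1, so the flow is subcritical.

subcritical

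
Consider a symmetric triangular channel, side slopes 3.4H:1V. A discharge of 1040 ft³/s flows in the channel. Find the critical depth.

y_c = 5.66 ft

At critical depth, Q² T / (g A³) = 1, i.e. A³/T = Q²/g = 1040²/32.2 = 33590.
Trying y = 6.14 ft: A³/T = 50440 — over.
Trying y = 4.5 ft: A³/T = 10670 — short.
Trying y = 5.66 ft: A³/T = 33570 — ≈ 33590.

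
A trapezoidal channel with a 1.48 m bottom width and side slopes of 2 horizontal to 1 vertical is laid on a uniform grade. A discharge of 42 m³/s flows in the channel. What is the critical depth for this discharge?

y_c = 2.12 m

At critical depth, Q² T / (g A³) = 1, i.e. A³/T = Q²/g = 42²/9.81 = 179.8.
At y = 2.41 m: A³/T = 314.8 — high.
At y = 1.5 m: A³/T = 40.57 — low.
At y = 2.12 m: A³/T = 179 — ≈ 179.8.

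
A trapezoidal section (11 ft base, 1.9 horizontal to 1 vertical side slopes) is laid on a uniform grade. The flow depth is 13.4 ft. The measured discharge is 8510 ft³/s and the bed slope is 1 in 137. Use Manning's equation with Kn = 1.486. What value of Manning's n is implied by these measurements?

n = 0.027

With bottom width b = 11 ft and side slope z = 1.9: A = (b + zy)y = (11 + 1.9×13.4)×13.4 = 488.6 ft²; P = b + 2y√(1+z²) = 11 + 2×13.4×2.147 = 68.54 ft.
Hydraulic radius R = A/P = 488.6/68.54 = 7.128 ft.
Rearranging Manning's equation: n = (1.486/Q) A R^(2/3) S^(1/2) = (1.486/8510) × 488.6 × 7.128^(2/3) × √0.007299 = 0.027.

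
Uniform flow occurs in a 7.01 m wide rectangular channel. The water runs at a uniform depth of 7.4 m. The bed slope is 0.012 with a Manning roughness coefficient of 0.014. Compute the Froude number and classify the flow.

Flow area A = b·y = 7.01 × 7.4 = 51.87 m². Wetted perimeter P = b + 2y = 7.01 + 2×7.4 = 21.81 m.
Hydraulic radius R = A/P = 51.87/21.81 = 2.378 m.
V = (1/n) R^(2/3) √S = (1/0.014) × 2.378^(2/3) × √0.012 = 13.94 m/s. Hydraulic depth D_h = A/T = 51.87/7.01 = 7.4 m.
Froude number Fr = V/√(g·D_h) = 13.94/√(9.81×7.4) = 1.64, which is greater than 1, so the flow is supercritical.

supercritical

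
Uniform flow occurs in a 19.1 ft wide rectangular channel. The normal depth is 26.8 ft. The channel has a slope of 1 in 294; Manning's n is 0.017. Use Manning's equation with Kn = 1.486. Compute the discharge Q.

Flow area A = b·y = 19.1 × 26.8 = 511.9 ft². Wetted perimeter P = b + 2y = 19.1 + 2×26.8 = 72.7 ft.
Hydraulic radius R = A/P = 511.9/72.7 = 7.041 ft.
Manning's equation: Q = (1.486/n) A R^(2/3) S^(1/2) = (1.486/0.017) × 511.9 × 7.041^(2/3) × 0.003401^(1/2) = 9590 ft³/s.

Q = 9590 ft³/s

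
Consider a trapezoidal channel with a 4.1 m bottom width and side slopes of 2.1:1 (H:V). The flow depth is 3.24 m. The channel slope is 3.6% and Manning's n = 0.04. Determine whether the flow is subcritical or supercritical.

With bottom width b = 4.1 m and side slope z = 2.1: A = (b + zy)y = (4.1 + 2.1×3.24)×3.24 = 35.33 m²; P = b + 2y√(1+z²) = 4.1 + 2×3.24×2.326 = 19.17 m.
Hydraulic radius R = A/P = 35.33/19.17 = 1.843 m.
V = (1/n) R^(2/3) √S = (1/0.04) × 1.843^(2/3) × √0.036 = 7.13 m/s. Hydraulic depth D_h = A/T = 35.33/17.71 = 1.995 m.
Froude number Fr = V/√(g·D_h) = 7.13/√(9.81×1.995) = 1.61, which is greater than 1, so the flow is supercritical.

supercritical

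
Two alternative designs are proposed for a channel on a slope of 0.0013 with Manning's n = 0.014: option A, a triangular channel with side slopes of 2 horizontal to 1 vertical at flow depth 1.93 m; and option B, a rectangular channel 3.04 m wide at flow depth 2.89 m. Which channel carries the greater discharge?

Channel A: For a triangular section with side slope z = 2: A = zy² = 2×1.93² = 7.45 m²; P = 2y√(1+z²) = 2×1.93×2.236 = 8.631 m. Hydraulic radius R = A/P = 7.45/8.631 = 0.8631 m. Q_A = (1/0.014)·7.45·0.8631^(2/3)·√0.0013 = 17.39 m³/s.
Channel B: Flow area A = b·y = 3.04 × 2.89 = 8.786 m². Wetted perimeter P = b + 2y = 3.04 + 2×2.89 = 8.82 m. Hydraulic radius R = A/P = 8.786/8.82 = 0.9961 m. Q_B = (1/0.014)·8.786·0.9961^(2/3)·√0.0013 = 22.57 m³/s.
Q_A = 17.39 m³/s vs Q_B = 22.57 m³/s, so channel B carries more.

channel B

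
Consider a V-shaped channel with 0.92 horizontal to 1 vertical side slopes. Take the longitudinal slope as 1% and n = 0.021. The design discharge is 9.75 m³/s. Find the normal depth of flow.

y_n = 1.77 m

Manning's equation rearranged: A R^(2/3) = nQ / (1·√S) = 0.021 × 9.75 / (√0.01) = 2.047.
Try y = 2.01 m: A R^(2/3) = 2.875 — too large.
Try y = 1.21 m: A R^(2/3) = 0.7429 — too small.
Try y = 1.77 m: A R^(2/3) = 2.049 — close enough.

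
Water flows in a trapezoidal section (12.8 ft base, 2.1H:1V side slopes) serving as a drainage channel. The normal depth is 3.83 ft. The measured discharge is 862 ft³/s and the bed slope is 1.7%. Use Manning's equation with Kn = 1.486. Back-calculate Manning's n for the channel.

With bottom width b = 12.8 ft and side slope z = 2.1: A = (b + zy)y = (12.8 + 2.1×3.83)×3.83 = 79.83 ft²; P = b + 2y√(1+z²) = 12.8 + 2×3.83×2.326 = 30.62 ft.
Hydraulic radius R = A/P = 79.83/30.62 = 2.607 ft.
Rearranging Manning's equation: n = (1.486/Q) A R^(2/3) S^(1/2) = (1.486/862) × 79.83 × 2.607^(2/3) × √0.017 = 0.034.

n = 0.034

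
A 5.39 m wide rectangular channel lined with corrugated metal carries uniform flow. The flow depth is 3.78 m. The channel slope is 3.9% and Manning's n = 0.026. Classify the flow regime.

supercritical

Flow area A = b·y = 5.39 × 3.78 = 20.37 m². Wetted perimeter P = b + 2y = 5.39 + 2×3.78 = 12.95 m.
Hydraulic radius R = A/P = 20.37/12.95 = 1.573 m.
V = (1/n) R^(2/3) √S = (1/0.026) × 1.573^(2/3) × √0.039 = 10.27 m/s. Hydraulic depth D_h = A/T = 20.37/5.39 = 3.78 m.
Froude number Fr = V/√(g·D_h) = 10.27/√(9.81×3.78) = 1.69, which is greater than 1, so the flow is supercritical.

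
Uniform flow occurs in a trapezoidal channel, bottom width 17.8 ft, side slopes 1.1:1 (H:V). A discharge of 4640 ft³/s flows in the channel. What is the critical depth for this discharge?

y_c = 10.3 ft

At critical depth, Q² T / (g A³) = 1, i.e. A³/T = Q²/g = 4640²/32.2 = 668600.
Trying y = 7.48 ft: A³/T = 215400 — too small.
Trying y = 11.4 ft: A³/T = 965000 — too large.
Trying y = 10.3 ft: A³/T = 667600 — ≈ 668600.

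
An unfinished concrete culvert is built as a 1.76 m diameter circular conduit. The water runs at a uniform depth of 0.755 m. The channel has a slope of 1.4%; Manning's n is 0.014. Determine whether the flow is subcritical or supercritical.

For a circular section of diameter D = 1.76 m at depth y = 0.755 m, the central angle is θ = 2 arccos(1 − 2y/D) = 2.857 rad. Then A = (D²/8)(θ − sin θ) = 0.9972 m² and P = Dθ/2 = 2.514 m.
Hydraulic radius R = A/P = 0.9972/2.514 = 0.3967 m.
V = (1/n) R^(2/3) √S = (1/0.014) × 0.3967^(2/3) × √0.014 = 4.563 m/s. Hydraulic depth D_h = A/T = 0.9972/1.742 = 0.5724 m.
Froude number Fr = V/√(g·D_h) = 4.563/√(9.81×0.5724) = 1.93, which is greater than 1, so the flow is supercritical.

supercritical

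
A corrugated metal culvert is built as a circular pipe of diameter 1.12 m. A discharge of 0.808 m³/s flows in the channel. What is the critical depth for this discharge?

At critical depth, Q² T / (g A³) = 1, i.e. A³/T = Q²/g = 0.808²/9.81 = 0.06655.
Trying y = 0.373 m: A³/T = 0.02242 — low.
Trying y = 0.609 m: A³/T = 0.147 — high.
Trying y = 0.495 m: A³/T = 0.06658 — close enough.

y_c = 0.495 m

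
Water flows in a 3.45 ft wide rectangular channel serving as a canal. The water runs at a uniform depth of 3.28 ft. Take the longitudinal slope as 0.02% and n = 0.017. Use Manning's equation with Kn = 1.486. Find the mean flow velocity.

Flow area A = b·y = 3.45 × 3.28 = 11.32 ft². Wetted perimeter P = b + 2y = 3.45 + 2×3.28 = 10.01 ft.
Hydraulic radius R = A/P = 11.32/10.01 = 1.13 ft.
From Manning's equation, V = (1.486/n) R^(2/3) S^(1/2) = (1.486/0.017) × 1.13^(2/3) × 0.0002^(1/2) = 1.34 ft/s.

V = 1.34 ft/s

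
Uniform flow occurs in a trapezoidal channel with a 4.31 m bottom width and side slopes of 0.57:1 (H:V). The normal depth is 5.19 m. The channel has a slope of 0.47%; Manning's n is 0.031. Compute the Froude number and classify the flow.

subcritical

With bottom width b = 4.31 m and side slope z = 0.57: A = (b + zy)y = (4.31 + 0.57×5.19)×5.19 = 37.72 m²; P = b + 2y√(1+z²) = 4.31 + 2×5.19×1.151 = 16.26 m.
Hydraulic radius R = A/P = 37.72/16.26 = 2.32 m.
V = (1/n) R^(2/3) √S = (1/0.031) × 2.32^(2/3) × √0.0047 = 3.876 m/s. Hydraulic depth D_h = A/T = 37.72/10.23 = 3.689 m.
Froude number Fr = V/√(g·D_h) = 3.876/√(9.81×3.689) = 0.644, which is less than 1, so the flow is subcritical.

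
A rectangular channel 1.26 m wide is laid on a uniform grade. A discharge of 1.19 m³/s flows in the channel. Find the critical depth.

For a rectangular channel, critical depth y_c = (q²/g)^(1/3) where q = Q/b = 1.19/1.26 = 0.9444 m²/s.
So y_c = (0.9444²/9.81)^(1/3) = 0.45 m.

y_c = 0.45 m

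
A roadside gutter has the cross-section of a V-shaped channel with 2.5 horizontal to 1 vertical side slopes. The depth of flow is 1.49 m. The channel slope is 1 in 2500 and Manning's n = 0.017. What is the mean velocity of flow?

V = 0.92 m/s

For a triangular section with side slope z = 2.5: A = zy² = 2.5×1.49² = 5.55 m²; P = 2y√(1+z²) = 2×1.49×2.693 = 8.024 m.
Hydraulic radius R = A/P = 5.55/8.024 = 0.6917 m.
From Manning's equation, V = (1/n) R^(2/3) S^(1/2) = (1/0.017) × 0.6917^(2/3) × 0.0004^(1/2) = 0.92 m/s.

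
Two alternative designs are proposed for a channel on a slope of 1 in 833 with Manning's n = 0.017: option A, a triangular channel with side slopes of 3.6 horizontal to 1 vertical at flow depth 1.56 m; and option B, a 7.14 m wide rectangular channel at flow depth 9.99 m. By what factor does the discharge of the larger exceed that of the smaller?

Channel A: For a triangular section with side slope z = 3.6: A = zy² = 3.6×1.56² = 8.761 m²; P = 2y√(1+z²) = 2×1.56×3.736 = 11.66 m. Hydraulic radius R = A/P = 8.761/11.66 = 0.7515 m. Q_A = (1/0.017)·8.761·0.7515^(2/3)·√0.0012 = 14.76 m³/s.
Channel B: Flow area A = b·y = 7.14 × 9.99 = 71.33 m². Wetted perimeter P = b + 2y = 7.14 + 2×9.99 = 27.12 m. Hydraulic radius R = A/P = 71.33/27.12 = 2.63 m. Q_B = (1/0.017)·71.33·2.63^(2/3)·√0.0012 = 277 m³/s.
The larger discharge is 277 m³/s and the smaller is 14.76 m³/s; the ratio is 18.8.

18.8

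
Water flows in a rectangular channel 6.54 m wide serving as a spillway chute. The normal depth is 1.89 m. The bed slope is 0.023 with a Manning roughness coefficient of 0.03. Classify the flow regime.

Flow area A = b·y = 6.54 × 1.89 = 12.36 m². Wetted perimeter P = b + 2y = 6.54 + 2×1.89 = 10.32 m.
Hydraulic radius R = A/P = 12.36/10.32 = 1.198 m.
V = (1/n) R^(2/3) √S = (1/0.03) × 1.198^(2/3) × √0.023 = 5.701 m/s. Hydraulic depth D_h = A/T = 12.36/6.54 = 1.89 m.
Froude number Fr = V/√(g·D_h) = 5.701/√(9.81×1.89) = 1.32, which is greater than 1, so the flow is supercritical.

supercritical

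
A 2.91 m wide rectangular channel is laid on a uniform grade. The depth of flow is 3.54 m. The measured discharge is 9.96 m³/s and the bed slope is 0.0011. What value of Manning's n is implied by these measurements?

n = 0.035

Flow area A = b·y = 2.91 × 3.54 = 10.3 m². Wetted perimeter P = b + 2y = 2.91 + 2×3.54 = 9.99 m.
Hydraulic radius R = A/P = 10.3/9.99 = 1.031 m.
Rearranging Manning's equation: n = (1/Q) A R^(2/3) S^(1/2) = (1/9.96) × 10.3 × 1.031^(2/3) × √0.0011 = 0.035.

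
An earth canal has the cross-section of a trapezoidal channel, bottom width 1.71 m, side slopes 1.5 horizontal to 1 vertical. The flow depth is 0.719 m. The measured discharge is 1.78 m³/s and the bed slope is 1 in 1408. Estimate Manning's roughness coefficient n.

n = 0.018

With bottom width b = 1.71 m and side slope z = 1.5: A = (b + zy)y = (1.71 + 1.5×0.719)×0.719 = 2.005 m²; P = b + 2y√(1+z²) = 1.71 + 2×0.719×1.803 = 4.302 m.
Hydraulic radius R = A/P = 2.005/4.302 = 0.466 m.
Rearranging Manning's equation: n = (1/Q) A R^(2/3) S^(1/2) = (1/1.78) × 2.005 × 0.466^(2/3) × √0.0007102 = 0.018.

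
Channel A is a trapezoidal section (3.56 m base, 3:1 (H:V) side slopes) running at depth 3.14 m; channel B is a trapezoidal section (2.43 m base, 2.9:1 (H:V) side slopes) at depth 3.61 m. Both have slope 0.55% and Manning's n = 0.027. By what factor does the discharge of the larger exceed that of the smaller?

Channel A: With bottom width b = 3.56 m and side slope z = 3: A = (b + zy)y = (3.56 + 3×3.14)×3.14 = 40.76 m²; P = b + 2y√(1+z²) = 3.56 + 2×3.14×3.162 = 23.42 m. Hydraulic radius R = A/P = 40.76/23.42 = 1.74 m. Q_A = (1/0.027)·40.76·1.74^(2/3)·√0.0055 = 162 m³/s.
Channel B: With bottom width b = 2.43 m and side slope z = 2.9: A = (b + zy)y = (2.43 + 2.9×3.61)×3.61 = 46.57 m²; P = b + 2y√(1+z²) = 2.43 + 2×3.61×3.068 = 24.58 m. Hydraulic radius R = A/P = 46.57/24.58 = 1.895 m. Q_B = (1/0.027)·46.57·1.895^(2/3)·√0.0055 = 195.8 m³/s.
The larger discharge is 195.8 m³/s and the smaller is 162 m³/s; the ratio is 1.21.

1.21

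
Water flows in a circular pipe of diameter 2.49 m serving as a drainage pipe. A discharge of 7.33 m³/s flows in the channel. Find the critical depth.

y_c = 1.23 m

At critical depth, Q² T / (g A³) = 1, i.e. A³/T = Q²/g = 7.33²/9.81 = 5.477.
Try y = 1.36 m: A³/T = 8.123 — over.
Try y = 0.987 m: A³/T = 2.382 — short.
Try y = 1.23 m: A³/T = 5.534 — close enough.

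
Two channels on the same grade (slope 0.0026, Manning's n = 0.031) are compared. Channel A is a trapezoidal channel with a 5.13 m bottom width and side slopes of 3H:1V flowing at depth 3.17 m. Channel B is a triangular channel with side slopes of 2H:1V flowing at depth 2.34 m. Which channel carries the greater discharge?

Channel A: With bottom width b = 5.13 m and side slope z = 3: A = (b + zy)y = (5.13 + 3×3.17)×3.17 = 46.41 m²; P = b + 2y√(1+z²) = 5.13 + 2×3.17×3.162 = 25.18 m. Hydraulic radius R = A/P = 46.41/25.18 = 1.843 m. Q_A = (1/0.031)·46.41·1.843^(2/3)·√0.0026 = 114.8 m³/s.
Channel B: For a triangular section with side slope z = 2: A = zy² = 2×2.34² = 10.95 m²; P = 2y√(1+z²) = 2×2.34×2.236 = 10.46 m. Hydraulic radius R = A/P = 10.95/10.46 = 1.046 m. Q_B = (1/0.031)·10.95·1.046^(2/3)·√0.0026 = 18.57 m³/s.
Q_A = 114.8 m³/s vs Q_B = 18.57 m³/s, so channel A carries more.

channel A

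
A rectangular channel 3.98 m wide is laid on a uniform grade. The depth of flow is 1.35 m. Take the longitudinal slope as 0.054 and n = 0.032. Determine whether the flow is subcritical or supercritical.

Flow area A = b·y = 3.98 × 1.35 = 5.373 m². Wetted perimeter P = b + 2y = 3.98 + 2×1.35 = 6.68 m.
Hydraulic radius R = A/P = 5.373/6.68 = 0.8043 m.
V = (1/n) R^(2/3) √S = (1/0.032) × 0.8043^(2/3) × √0.054 = 6.281 m/s. Hydraulic depth D_h = A/T = 5.373/3.98 = 1.35 m.
Froude number Fr = V/√(g·D_h) = 6.281/√(9.81×1.35) = 1.73, which is greater than 1, so the flow is supercritical.

supercritical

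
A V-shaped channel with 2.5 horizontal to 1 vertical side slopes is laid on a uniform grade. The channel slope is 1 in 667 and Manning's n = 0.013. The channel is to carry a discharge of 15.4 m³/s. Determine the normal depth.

y_n = 1.59 m

Manning's equation rearranged: A R^(2/3) = nQ / (1·√S) = 0.013 × 15.4 / (√0.001499) = 5.17.
Trying y = 1.41 m: A R^(2/3) = 3.747 — too small.
Trying y = 1.73 m: A R^(2/3) = 6.465 — too large.
Trying y = 1.59 m: A R^(2/3) = 5.162 — close enough.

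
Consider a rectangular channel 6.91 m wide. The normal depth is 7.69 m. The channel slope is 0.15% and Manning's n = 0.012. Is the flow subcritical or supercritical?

subcritical

Flow area A = b·y = 6.91 × 7.69 = 53.14 m². Wetted perimeter P = b + 2y = 6.91 + 2×7.69 = 22.29 m.
Hydraulic radius R = A/P = 53.14/22.29 = 2.384 m.
V = (1/n) R^(2/3) √S = (1/0.012) × 2.384^(2/3) × √0.0015 = 5.76 m/s. Hydraulic depth D_h = A/T = 53.14/6.91 = 7.69 m.
Froude number Fr = V/√(g·D_h) = 5.76/√(9.81×7.69) = 0.663, which is less than 1, so the flow is subcritical.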